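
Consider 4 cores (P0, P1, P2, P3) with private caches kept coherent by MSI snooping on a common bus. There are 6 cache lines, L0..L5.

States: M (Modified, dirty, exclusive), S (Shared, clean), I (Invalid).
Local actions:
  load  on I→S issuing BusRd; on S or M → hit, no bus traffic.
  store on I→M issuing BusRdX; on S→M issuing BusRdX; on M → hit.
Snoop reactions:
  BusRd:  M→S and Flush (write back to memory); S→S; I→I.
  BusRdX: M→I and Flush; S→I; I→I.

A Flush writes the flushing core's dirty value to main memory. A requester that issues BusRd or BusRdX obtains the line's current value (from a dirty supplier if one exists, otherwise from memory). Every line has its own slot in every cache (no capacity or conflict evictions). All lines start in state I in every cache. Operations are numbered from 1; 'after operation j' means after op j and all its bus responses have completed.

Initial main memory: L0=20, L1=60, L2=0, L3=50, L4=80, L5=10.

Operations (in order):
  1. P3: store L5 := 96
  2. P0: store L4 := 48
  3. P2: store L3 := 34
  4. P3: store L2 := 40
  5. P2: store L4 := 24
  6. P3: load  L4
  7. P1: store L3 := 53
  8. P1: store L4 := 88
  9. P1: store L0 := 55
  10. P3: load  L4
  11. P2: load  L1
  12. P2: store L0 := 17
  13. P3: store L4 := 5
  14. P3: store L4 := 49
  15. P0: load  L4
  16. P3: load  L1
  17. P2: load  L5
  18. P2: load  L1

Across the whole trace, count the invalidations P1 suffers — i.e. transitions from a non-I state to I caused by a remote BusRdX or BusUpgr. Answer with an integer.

  op1 P3: store L5 := 96 → I/I/I/M on L5; bus BusRdX; mem=10
  op2 P0: store L4 := 48 → M/I/I/I on L4; bus BusRdX; mem=80
  op3 P2: store L3 := 34 → I/I/M/I on L3; bus BusRdX; mem=50
  op4 P3: store L2 := 40 → I/I/I/M on L2; bus BusRdX; mem=0
  op5 P2: store L4 := 24 → I/I/M/I on L4; bus BusRdX Flush; mem=48
  op6 P3: load  L4 → I/I/S/S on L4; bus BusRd Flush; mem=24
  op7 P1: store L3 := 53 → I/M/I/I on L3; bus BusRdX Flush; mem=34
  op8 P1: store L4 := 88 → I/M/I/I on L4; bus BusRdX; mem=24
  op9 P1: store L0 := 55 → I/M/I/I on L0; bus BusRdX; mem=20
  op10 P3: load  L4 → I/S/I/S on L4; bus BusRd Flush; mem=88
  op11 P2: load  L1 → I/I/S/I on L1; bus BusRd; mem=60
  op12 P2: store L0 := 17 → I/I/M/I on L0; bus BusRdX Flush; mem=55
  op13 P3: store L4 := 5 → I/I/I/M on L4; bus BusRdX; mem=88
  op14 P3: store L4 := 49 → I/I/I/M on L4; bus (none); mem=88
  op15 P0: load  L4 → S/I/I/S on L4; bus BusRd Flush; mem=49
  op16 P3: load  L1 → I/I/S/S on L1; bus BusRd; mem=60
  op17 P2: load  L5 → I/I/S/S on L5; bus BusRd Flush; mem=96
  op18 P2: load  L1 → I/I/S/S on L1; bus (none); mem=60

invalidations = 2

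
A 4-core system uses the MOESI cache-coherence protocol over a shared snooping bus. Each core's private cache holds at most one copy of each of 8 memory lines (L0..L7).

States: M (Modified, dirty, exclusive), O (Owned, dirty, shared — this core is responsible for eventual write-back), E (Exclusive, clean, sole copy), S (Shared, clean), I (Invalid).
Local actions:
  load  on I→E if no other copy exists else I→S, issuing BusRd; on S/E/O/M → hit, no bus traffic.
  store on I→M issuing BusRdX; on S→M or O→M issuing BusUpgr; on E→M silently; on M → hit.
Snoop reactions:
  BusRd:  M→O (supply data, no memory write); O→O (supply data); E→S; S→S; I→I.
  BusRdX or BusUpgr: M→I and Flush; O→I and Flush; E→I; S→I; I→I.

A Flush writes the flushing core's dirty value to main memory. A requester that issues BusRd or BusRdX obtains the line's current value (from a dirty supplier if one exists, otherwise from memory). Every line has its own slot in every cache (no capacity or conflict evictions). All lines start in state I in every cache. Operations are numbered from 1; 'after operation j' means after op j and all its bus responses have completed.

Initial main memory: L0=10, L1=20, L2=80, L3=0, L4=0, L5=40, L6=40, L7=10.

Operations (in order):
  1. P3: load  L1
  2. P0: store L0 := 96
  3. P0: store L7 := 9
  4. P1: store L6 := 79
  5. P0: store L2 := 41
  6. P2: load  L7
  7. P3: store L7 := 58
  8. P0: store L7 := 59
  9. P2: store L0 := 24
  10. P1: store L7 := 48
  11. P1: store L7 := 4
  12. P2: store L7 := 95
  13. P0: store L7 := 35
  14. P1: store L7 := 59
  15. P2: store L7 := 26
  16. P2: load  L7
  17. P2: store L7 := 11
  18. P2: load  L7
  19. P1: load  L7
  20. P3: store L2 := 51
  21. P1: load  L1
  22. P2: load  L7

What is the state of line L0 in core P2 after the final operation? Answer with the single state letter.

  op1 P3: load  L1 → I/I/I/E on L1; bus BusRd; mem=20
  op2 P0: store L0 := 96 → M/I/I/I on L0; bus BusRdX; mem=10
  op3 P0: store L7 := 9 → M/I/I/I on L7; bus BusRdX; mem=10
  op4 P1: store L6 := 79 → I/M/I/I on L6; bus BusRdX; mem=40
  op5 P0: store L2 := 41 → M/I/I/I on L2; bus BusRdX; mem=80
  op6 P2: load  L7 → O/I/S/I on L7; bus BusRd; mem=10
  op7 P3: store L7 := 58 → I/I/I/M on L7; bus BusRdX Flush; mem=9
  op8 P0: store L7 := 59 → M/I/I/I on L7; bus BusRdX Flush; mem=58
  op9 P2: store L0 := 24 → I/I/M/I on L0; bus BusRdX Flush; mem=96
  op10 P1: store L7 := 48 → I/M/I/I on L7; bus BusRdX Flush; mem=59
  op11 P1: store L7 := 4 → I/M/I/I on L7; bus (none); mem=59
  op12 P2: store L7 := 95 → I/I/M/I on L7; bus BusRdX Flush; mem=4
  op13 P0: store L7 := 35 → M/I/I/I on L7; bus BusRdX Flush; mem=95
  op14 P1: store L7 := 59 → I/M/I/I on L7; bus BusRdX Flush; mem=35
  op15 P2: store L7 := 26 → I/I/M/I on L7; bus BusRdX Flush; mem=59
  op16 P2: load  L7 → I/I/M/I on L7; bus (none); mem=59
  op17 P2: store L7 := 11 → I/I/M/I on L7; bus (none); mem=59
  op18 P2: load  L7 → I/I/M/I on L7; bus (none); mem=59
  op19 P1: load  L7 → I/S/O/I on L7; bus BusRd; mem=59
  op20 P3: store L2 := 51 → I/I/I/M on L2; bus BusRdX Flush; mem=41
  op21 P1: load  L1 → I/S/I/S on L1; bus BusRd; mem=20
  op22 P2: load  L7 → I/S/O/I on L7; bus (none); mem=59

state = M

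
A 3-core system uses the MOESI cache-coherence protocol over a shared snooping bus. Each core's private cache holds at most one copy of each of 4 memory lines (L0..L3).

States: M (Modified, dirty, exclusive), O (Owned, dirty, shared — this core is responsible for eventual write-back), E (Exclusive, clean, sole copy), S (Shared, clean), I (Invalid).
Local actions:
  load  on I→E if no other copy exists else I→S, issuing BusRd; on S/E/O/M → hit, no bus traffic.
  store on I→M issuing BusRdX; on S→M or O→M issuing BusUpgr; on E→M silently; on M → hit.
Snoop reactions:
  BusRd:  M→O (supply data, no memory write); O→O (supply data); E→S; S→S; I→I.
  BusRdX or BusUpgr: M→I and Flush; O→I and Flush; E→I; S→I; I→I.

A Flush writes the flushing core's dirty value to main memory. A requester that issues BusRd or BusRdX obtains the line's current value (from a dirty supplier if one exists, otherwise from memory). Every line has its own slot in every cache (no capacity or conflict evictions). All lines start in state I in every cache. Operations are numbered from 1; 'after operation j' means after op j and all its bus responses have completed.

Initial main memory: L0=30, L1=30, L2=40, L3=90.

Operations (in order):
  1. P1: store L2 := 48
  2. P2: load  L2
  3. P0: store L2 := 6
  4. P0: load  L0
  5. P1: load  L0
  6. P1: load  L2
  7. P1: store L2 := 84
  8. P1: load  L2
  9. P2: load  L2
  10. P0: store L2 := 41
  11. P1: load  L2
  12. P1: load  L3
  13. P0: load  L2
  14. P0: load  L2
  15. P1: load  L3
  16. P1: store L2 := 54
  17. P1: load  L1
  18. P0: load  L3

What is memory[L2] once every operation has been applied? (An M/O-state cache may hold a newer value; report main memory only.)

memory[L2] = 41

  op1 P1: store L2 := 48 → I/M/I on L2; bus BusRdX; mem=40
  op2 P2: load  L2 → I/O/S on L2; bus BusRd; mem=40
  op3 P0: store L2 := 6 → M/I/I on L2; bus BusRdX Flush; mem=48
  op4 P0: load  L0 → E/I/I on L0; bus BusRd; mem=30
  op5 P1: load  L0 → S/S/I on L0; bus BusRd; mem=30
  op6 P1: load  L2 → O/S/I on L2; bus BusRd; mem=48
  op7 P1: store L2 := 84 → I/M/I on L2; bus BusUpgr Flush; mem=6
  op8 P1: load  L2 → I/M/I on L2; bus (none); mem=6
  op9 P2: load  L2 → I/O/S on L2; bus BusRd; mem=6
  op10 P0: store L2 := 41 → M/I/I on L2; bus BusRdX Flush; mem=84
  op11 P1: load  L2 → O/S/I on L2; bus BusRd; mem=84
  op12 P1: load  L3 → I/E/I on L3; bus BusRd; mem=90
  op13 P0: load  L2 → O/S/I on L2; bus (none); mem=84
  op14 P0: load  L2 → O/S/I on L2; bus (none); mem=84
  op15 P1: load  L3 → I/E/I on L3; bus (none); mem=90
  op16 P1: store L2 := 54 → I/M/I on L2; bus BusUpgr Flush; mem=41
  op17 P1: load  L1 → I/E/I on L1; bus BusRd; mem=30
  op18 P0: load  L3 → S/S/I on L3; bus BusRd; mem=90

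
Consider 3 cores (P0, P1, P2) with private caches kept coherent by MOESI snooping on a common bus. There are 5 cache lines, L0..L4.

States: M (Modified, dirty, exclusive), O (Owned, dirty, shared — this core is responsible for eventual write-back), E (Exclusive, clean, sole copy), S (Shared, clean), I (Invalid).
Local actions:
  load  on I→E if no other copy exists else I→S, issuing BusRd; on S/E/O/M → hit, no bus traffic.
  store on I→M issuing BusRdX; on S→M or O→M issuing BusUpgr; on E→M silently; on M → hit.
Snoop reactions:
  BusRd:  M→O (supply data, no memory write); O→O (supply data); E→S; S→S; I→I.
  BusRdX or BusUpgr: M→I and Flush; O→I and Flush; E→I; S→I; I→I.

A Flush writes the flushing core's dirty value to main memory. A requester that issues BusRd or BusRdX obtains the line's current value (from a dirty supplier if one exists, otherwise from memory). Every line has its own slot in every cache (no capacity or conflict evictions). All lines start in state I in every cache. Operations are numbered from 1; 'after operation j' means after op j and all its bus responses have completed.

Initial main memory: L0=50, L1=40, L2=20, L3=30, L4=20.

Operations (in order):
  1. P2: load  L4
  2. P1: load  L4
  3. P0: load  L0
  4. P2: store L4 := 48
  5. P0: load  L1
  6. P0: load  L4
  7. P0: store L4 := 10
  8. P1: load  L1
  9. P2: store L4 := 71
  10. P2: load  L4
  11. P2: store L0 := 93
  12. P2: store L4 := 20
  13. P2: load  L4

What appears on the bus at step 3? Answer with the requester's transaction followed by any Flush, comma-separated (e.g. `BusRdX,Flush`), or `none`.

step 1: P2: load  L4  ⟶  IIE  (L4)  txn=BusRd  M[L4]=20
step 2: P1: load  L4  ⟶  ISS  (L4)  txn=BusRd  M[L4]=20
step 3: P0: load  L0  ⟶  EII  (L0)  txn=BusRd  M[L0]=50
step 4: P2: store L4 := 48  ⟶  IIM  (L4)  txn=BusUpgr  M[L4]=20
step 5: P0: load  L1  ⟶  EII  (L1)  txn=BusRd  M[L1]=40
step 6: P0: load  L4  ⟶  SIO  (L4)  txn=BusRd  M[L4]=20
step 7: P0: store L4 := 10  ⟶  MII  (L4)  txn=BusUpgr+Flush  M[L4]=48
step 8: P1: load  L1  ⟶  SSI  (L1)  txn=BusRd  M[L1]=40
step 9: P2: store L4 := 71  ⟶  IIM  (L4)  txn=BusRdX+Flush  M[L4]=10
step 10: P2: load  L4  ⟶  IIM  (L4)  txn=∅  M[L4]=10
step 11: P2: store L0 := 93  ⟶  IIM  (L0)  txn=BusRdX  M[L0]=50
step 12: P2: store L4 := 20  ⟶  IIM  (L4)  txn=∅  M[L4]=10
step 13: P2: load  L4  ⟶  IIM  (L4)  txn=∅  M[L4]=10

bus = BusRd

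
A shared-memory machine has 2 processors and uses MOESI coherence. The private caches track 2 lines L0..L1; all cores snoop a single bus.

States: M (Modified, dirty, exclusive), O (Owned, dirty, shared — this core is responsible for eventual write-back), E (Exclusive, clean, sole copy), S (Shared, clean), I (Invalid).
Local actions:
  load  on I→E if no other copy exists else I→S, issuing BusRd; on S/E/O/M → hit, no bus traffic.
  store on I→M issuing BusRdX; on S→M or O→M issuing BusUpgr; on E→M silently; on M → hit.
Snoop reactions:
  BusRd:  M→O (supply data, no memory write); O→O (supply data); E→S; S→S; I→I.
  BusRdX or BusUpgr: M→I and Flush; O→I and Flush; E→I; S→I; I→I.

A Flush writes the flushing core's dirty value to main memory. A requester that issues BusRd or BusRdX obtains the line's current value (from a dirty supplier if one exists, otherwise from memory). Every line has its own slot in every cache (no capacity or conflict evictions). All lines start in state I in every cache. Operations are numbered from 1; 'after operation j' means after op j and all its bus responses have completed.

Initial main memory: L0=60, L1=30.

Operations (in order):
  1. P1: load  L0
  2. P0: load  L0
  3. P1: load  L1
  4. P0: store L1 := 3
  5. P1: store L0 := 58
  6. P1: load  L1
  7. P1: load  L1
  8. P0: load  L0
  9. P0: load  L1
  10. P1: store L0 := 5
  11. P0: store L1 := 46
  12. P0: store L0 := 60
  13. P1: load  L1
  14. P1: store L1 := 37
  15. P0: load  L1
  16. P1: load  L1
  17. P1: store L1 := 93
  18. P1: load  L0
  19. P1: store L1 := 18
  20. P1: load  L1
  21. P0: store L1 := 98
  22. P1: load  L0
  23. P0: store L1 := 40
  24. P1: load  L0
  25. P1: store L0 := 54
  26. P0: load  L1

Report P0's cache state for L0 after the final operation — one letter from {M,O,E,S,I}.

1. P1: load  L0  bus=[BusRd]  L0: P0=I P1=E  mem[L0]=60
2. P0: load  L0  bus=[BusRd]  L0: P0=S P1=S  mem[L0]=60
3. P1: load  L1  bus=[BusRd]  L1: P0=I P1=E  mem[L1]=30
4. P0: store L1 := 3  bus=[BusRdX]  L1: P0=M P1=I  mem[L1]=30
5. P1: store L0 := 58  bus=[BusUpgr]  L0: P0=I P1=M  mem[L0]=60
6. P1: load  L1  bus=[BusRd]  L1: P0=O P1=S  mem[L1]=30
7. P1: load  L1  bus=[-]  L1: P0=O P1=S  mem[L1]=30
8. P0: load  L0  bus=[BusRd]  L0: P0=S P1=O  mem[L0]=60
9. P0: load  L1  bus=[-]  L1: P0=O P1=S  mem[L1]=30
10. P1: store L0 := 5  bus=[BusUpgr]  L0: P0=I P1=M  mem[L0]=60
11. P0: store L1 := 46  bus=[BusUpgr]  L1: P0=M P1=I  mem[L1]=30
12. P0: store L0 := 60  bus=[BusRdX,Flush]  L0: P0=M P1=I  mem[L0]=5
13. P1: load  L1  bus=[BusRd]  L1: P0=O P1=S  mem[L1]=30
14. P1: store L1 := 37  bus=[BusUpgr,Flush]  L1: P0=I P1=M  mem[L1]=46
15. P0: load  L1  bus=[BusRd]  L1: P0=S P1=O  mem[L1]=46
16. P1: load  L1  bus=[-]  L1: P0=S P1=O  mem[L1]=46
17. P1: store L1 := 93  bus=[BusUpgr]  L1: P0=I P1=M  mem[L1]=46
18. P1: load  L0  bus=[BusRd]  L0: P0=O P1=S  mem[L0]=5
19. P1: store L1 := 18  bus=[-]  L1: P0=I P1=M  mem[L1]=46
20. P1: load  L1  bus=[-]  L1: P0=I P1=M  mem[L1]=46
21. P0: store L1 := 98  bus=[BusRdX,Flush]  L1: P0=M P1=I  mem[L1]=18
22. P1: load  L0  bus=[-]  L0: P0=O P1=S  mem[L0]=5
23. P0: store L1 := 40  bus=[-]  L1: P0=M P1=I  mem[L1]=18
24. P1: load  L0  bus=[-]  L0: P0=O P1=S  mem[L0]=5
25. P1: store L0 := 54  bus=[BusUpgr,Flush]  L0: P0=I P1=M  mem[L0]=60
26. P0: load  L1  bus=[-]  L1: P0=M P1=I  mem[L1]=18

state = I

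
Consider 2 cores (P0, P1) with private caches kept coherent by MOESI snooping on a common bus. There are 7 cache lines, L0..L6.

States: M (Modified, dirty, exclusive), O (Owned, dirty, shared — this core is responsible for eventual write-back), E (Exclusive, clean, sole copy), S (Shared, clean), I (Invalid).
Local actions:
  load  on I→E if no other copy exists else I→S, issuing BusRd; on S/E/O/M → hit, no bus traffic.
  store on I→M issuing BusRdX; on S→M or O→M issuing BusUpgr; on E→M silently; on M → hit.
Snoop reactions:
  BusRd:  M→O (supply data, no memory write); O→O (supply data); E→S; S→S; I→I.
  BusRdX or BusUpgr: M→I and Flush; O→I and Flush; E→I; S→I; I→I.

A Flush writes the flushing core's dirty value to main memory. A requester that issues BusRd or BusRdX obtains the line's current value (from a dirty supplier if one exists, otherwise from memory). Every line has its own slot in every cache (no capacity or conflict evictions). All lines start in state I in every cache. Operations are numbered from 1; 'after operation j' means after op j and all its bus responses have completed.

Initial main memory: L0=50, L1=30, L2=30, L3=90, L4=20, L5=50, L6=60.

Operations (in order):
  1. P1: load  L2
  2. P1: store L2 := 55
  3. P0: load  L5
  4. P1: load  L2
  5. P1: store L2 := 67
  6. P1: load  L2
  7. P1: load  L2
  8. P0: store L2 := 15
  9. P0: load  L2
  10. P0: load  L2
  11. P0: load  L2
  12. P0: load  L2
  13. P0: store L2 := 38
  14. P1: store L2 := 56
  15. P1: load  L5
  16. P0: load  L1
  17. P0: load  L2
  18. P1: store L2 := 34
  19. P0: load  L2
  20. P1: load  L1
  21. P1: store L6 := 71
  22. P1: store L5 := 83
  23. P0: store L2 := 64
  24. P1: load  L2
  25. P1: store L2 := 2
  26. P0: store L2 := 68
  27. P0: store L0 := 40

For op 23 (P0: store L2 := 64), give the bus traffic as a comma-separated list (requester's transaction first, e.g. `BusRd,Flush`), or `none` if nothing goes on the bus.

bus = BusUpgr,Flush

step 1: P1: load  L2  ⟶  IE  (L2)  txn=BusRd  M[L2]=30
step 2: P1: store L2 := 55  ⟶  IM  (L2)  txn=∅  M[L2]=30
step 3: P0: load  L5  ⟶  EI  (L5)  txn=BusRd  M[L5]=50
step 4: P1: load  L2  ⟶  IM  (L2)  txn=∅  M[L2]=30
step 5: P1: store L2 := 67  ⟶  IM  (L2)  txn=∅  M[L2]=30
step 6: P1: load  L2  ⟶  IM  (L2)  txn=∅  M[L2]=30
step 7: P1: load  L2  ⟶  IM  (L2)  txn=∅  M[L2]=30
step 8: P0: store L2 := 15  ⟶  MI  (L2)  txn=BusRdX+Flush  M[L2]=67
step 9: P0: load  L2  ⟶  MI  (L2)  txn=∅  M[L2]=67
step 10: P0: load  L2  ⟶  MI  (L2)  txn=∅  M[L2]=67
step 11: P0: load  L2  ⟶  MI  (L2)  txn=∅  M[L2]=67
step 12: P0: load  L2  ⟶  MI  (L2)  txn=∅  M[L2]=67
step 13: P0: store L2 := 38  ⟶  MI  (L2)  txn=∅  M[L2]=67
step 14: P1: store L2 := 56  ⟶  IM  (L2)  txn=BusRdX+Flush  M[L2]=38
step 15: P1: load  L5  ⟶  SS  (L5)  txn=BusRd  M[L5]=50
step 16: P0: load  L1  ⟶  EI  (L1)  txn=BusRd  M[L1]=30
step 17: P0: load  L2  ⟶  SO  (L2)  txn=BusRd  M[L2]=38
step 18: P1: store L2 := 34  ⟶  IM  (L2)  txn=BusUpgr  M[L2]=38
step 19: P0: load  L2  ⟶  SO  (L2)  txn=BusRd  M[L2]=38
step 20: P1: load  L1  ⟶  SS  (L1)  txn=BusRd  M[L1]=30
step 21: P1: store L6 := 71  ⟶  IM  (L6)  txn=BusRdX  M[L6]=60
step 22: P1: store L5 := 83  ⟶  IM  (L5)  txn=BusUpgr  M[L5]=50
step 23: P0: store L2 := 64  ⟶  MI  (L2)  txn=BusUpgr+Flush  M[L2]=34
step 24: P1: load  L2  ⟶  OS  (L2)  txn=BusRd  M[L2]=34
step 25: P1: store L2 := 2  ⟶  IM  (L2)  txn=BusUpgr+Flush  M[L2]=64
step 26: P0: store L2 := 68  ⟶  MI  (L2)  txn=BusRdX+Flush  M[L2]=2
step 27: P0: store L0 := 40  ⟶  MI  (L0)  txn=BusRdX  M[L0]=50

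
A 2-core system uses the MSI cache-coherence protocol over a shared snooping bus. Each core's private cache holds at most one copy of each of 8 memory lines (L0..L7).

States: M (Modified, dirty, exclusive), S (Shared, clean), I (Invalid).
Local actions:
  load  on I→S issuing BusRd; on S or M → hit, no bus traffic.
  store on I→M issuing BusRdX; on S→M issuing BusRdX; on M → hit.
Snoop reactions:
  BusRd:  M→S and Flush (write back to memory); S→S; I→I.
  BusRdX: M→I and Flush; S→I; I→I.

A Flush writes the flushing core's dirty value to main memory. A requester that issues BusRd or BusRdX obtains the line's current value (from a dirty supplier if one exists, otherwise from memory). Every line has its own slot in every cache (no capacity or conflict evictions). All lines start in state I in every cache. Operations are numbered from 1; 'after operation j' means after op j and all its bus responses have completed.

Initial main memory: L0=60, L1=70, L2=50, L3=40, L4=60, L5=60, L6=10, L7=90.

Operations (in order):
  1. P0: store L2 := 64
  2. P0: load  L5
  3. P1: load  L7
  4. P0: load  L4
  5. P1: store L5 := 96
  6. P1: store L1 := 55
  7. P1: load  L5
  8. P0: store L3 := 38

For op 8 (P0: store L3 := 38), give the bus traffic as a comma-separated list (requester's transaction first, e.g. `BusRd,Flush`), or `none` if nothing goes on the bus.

  op1 P0: store L2 := 64 → M/I on L2; bus BusRdX; mem=50
  op2 P0: load  L5 → S/I on L5; bus BusRd; mem=60
  op3 P1: load  L7 → I/S on L7; bus BusRd; mem=90
  op4 P0: load  L4 → S/I on L4; bus BusRd; mem=60
  op5 P1: store L5 := 96 → I/M on L5; bus BusRdX; mem=60
  op6 P1: store L1 := 55 → I/M on L1; bus BusRdX; mem=70
  op7 P1: load  L5 → I/M on L5; bus (none); mem=60
  op8 P0: store L3 := 38 → M/I on L3; bus BusRdX; mem=40

bus = BusRdX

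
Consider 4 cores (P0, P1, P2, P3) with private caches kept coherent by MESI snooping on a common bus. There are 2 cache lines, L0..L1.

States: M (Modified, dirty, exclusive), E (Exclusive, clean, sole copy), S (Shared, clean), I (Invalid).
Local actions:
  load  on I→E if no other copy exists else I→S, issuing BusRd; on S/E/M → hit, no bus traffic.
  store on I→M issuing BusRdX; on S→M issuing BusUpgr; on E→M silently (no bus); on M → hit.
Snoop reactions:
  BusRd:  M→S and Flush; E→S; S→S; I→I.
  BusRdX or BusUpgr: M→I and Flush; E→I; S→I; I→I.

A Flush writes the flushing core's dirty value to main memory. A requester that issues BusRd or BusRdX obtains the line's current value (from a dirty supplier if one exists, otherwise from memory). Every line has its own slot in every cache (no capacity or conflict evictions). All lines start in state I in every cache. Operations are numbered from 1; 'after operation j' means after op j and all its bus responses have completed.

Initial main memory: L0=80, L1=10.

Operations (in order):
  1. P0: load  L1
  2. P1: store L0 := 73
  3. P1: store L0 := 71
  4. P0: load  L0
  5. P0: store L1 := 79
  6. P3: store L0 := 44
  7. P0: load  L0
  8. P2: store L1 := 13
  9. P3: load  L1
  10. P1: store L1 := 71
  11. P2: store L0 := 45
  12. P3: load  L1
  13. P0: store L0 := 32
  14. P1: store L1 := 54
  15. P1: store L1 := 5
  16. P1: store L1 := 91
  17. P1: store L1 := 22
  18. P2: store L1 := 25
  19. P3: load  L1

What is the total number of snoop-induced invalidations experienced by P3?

step 1: P0: load  L1  ⟶  EIII  (L1)  txn=BusRd  M[L1]=10
step 2: P1: store L0 := 73  ⟶  IMII  (L0)  txn=BusRdX  M[L0]=80
step 3: P1: store L0 := 71  ⟶  IMII  (L0)  txn=∅  M[L0]=80
step 4: P0: load  L0  ⟶  SSII  (L0)  txn=BusRd+Flush  M[L0]=71
step 5: P0: store L1 := 79  ⟶  MIII  (L1)  txn=∅  M[L1]=10
step 6: P3: store L0 := 44  ⟶  IIIM  (L0)  txn=BusRdX  M[L0]=71
step 7: P0: load  L0  ⟶  SIIS  (L0)  txn=BusRd+Flush  M[L0]=44
step 8: P2: store L1 := 13  ⟶  IIMI  (L1)  txn=BusRdX+Flush  M[L1]=79
step 9: P3: load  L1  ⟶  IISS  (L1)  txn=BusRd+Flush  M[L1]=13
step 10: P1: store L1 := 71  ⟶  IMII  (L1)  txn=BusRdX  M[L1]=13
step 11: P2: store L0 := 45  ⟶  IIMI  (L0)  txn=BusRdX  M[L0]=44
step 12: P3: load  L1  ⟶  ISIS  (L1)  txn=BusRd+Flush  M[L1]=71
step 13: P0: store L0 := 32  ⟶  MIII  (L0)  txn=BusRdX+Flush  M[L0]=45
step 14: P1: store L1 := 54  ⟶  IMII  (L1)  txn=BusUpgr  M[L1]=71
step 15: P1: store L1 := 5  ⟶  IMII  (L1)  txn=∅  M[L1]=71
step 16: P1: store L1 := 91  ⟶  IMII  (L1)  txn=∅  M[L1]=71
step 17: P1: store L1 := 22  ⟶  IMII  (L1)  txn=∅  M[L1]=71
step 18: P2: store L1 := 25  ⟶  IIMI  (L1)  txn=BusRdX+Flush  M[L1]=22
step 19: P3: load  L1  ⟶  IISS  (L1)  txn=BusRd+Flush  M[L1]=25

invalidations = 3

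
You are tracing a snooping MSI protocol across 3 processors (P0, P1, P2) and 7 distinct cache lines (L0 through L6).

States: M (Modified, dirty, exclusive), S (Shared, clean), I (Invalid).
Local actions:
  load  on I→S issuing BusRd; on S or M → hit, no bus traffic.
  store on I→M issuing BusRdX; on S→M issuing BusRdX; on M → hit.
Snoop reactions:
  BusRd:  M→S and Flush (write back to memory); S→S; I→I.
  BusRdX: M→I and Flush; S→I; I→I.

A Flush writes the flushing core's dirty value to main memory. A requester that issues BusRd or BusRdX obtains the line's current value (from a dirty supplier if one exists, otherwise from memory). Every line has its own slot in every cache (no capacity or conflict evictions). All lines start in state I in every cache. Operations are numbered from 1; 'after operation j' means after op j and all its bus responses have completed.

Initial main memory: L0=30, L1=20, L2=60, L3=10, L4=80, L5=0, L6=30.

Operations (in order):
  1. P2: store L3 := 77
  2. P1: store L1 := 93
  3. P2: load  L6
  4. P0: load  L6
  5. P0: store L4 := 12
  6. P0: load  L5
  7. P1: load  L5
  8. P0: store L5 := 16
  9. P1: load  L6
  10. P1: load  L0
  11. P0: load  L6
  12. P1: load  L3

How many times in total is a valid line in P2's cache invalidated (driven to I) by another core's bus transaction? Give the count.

invalidations = 0

1. P2: store L3 := 77  bus=[BusRdX]  L3: P0=I P1=I P2=M  mem[L3]=10
2. P1: store L1 := 93  bus=[BusRdX]  L1: P0=I P1=M P2=I  mem[L1]=20
3. P2: load  L6  bus=[BusRd]  L6: P0=I P1=I P2=S  mem[L6]=30
4. P0: load  L6  bus=[BusRd]  L6: P0=S P1=I P2=S  mem[L6]=30
5. P0: store L4 := 12  bus=[BusRdX]  L4: P0=M P1=I P2=I  mem[L4]=80
6. P0: load  L5  bus=[BusRd]  L5: P0=S P1=I P2=I  mem[L5]=0
7. P1: load  L5  bus=[BusRd]  L5: P0=S P1=S P2=I  mem[L5]=0
8. P0: store L5 := 16  bus=[BusRdX]  L5: P0=M P1=I P2=I  mem[L5]=0
9. P1: load  L6  bus=[BusRd]  L6: P0=S P1=S P2=S  mem[L6]=30
10. P1: load  L0  bus=[BusRd]  L0: P0=I P1=S P2=I  mem[L0]=30
11. P0: load  L6  bus=[-]  L6: P0=S P1=S P2=S  mem[L6]=30
12. P1: load  L3  bus=[BusRd,Flush]  L3: P0=I P1=S P2=S  mem[L3]=77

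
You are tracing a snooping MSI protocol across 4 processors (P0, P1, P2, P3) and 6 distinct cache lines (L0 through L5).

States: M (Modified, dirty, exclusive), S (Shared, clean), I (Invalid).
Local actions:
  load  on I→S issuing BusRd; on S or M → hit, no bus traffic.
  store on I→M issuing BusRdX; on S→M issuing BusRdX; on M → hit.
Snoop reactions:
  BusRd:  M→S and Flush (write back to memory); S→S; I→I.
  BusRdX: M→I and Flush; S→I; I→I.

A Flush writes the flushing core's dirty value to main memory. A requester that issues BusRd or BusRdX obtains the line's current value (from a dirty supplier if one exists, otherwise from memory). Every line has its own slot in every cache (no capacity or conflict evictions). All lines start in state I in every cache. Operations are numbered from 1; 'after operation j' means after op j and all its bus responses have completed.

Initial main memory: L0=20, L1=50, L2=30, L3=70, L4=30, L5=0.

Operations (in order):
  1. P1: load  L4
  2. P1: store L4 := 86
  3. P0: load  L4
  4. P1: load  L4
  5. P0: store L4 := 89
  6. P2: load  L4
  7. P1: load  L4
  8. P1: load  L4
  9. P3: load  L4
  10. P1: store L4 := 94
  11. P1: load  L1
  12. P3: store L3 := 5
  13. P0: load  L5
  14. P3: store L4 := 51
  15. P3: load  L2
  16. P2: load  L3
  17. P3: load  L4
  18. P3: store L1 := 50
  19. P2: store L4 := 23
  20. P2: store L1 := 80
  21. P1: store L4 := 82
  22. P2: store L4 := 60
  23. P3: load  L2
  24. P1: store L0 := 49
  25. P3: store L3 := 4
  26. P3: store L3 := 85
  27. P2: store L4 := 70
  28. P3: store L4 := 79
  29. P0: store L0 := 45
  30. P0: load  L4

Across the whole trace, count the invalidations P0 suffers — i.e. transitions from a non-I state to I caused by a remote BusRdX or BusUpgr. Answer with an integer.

[1] P1: load  L4 | P0:I, P1:S(30), P2:I, P3:I | bus: BusRd
[2] P1: store L4 := 86 | P0:I, P1:M(86), P2:I, P3:I | bus: BusRdX
[3] P0: load  L4 | P0:S(86), P1:S(86), P2:I, P3:I | bus: BusRd,Flush
[4] P1: load  L4 | P0:S(86), P1:S(86), P2:I, P3:I | bus: none
[5] P0: store L4 := 89 | P0:M(89), P1:I, P2:I, P3:I | bus: BusRdX
[6] P2: load  L4 | P0:S(89), P1:I, P2:S(89), P3:I | bus: BusRd,Flush
[7] P1: load  L4 | P0:S(89), P1:S(89), P2:S(89), P3:I | bus: BusRd
[8] P1: load  L4 | P0:S(89), P1:S(89), P2:S(89), P3:I | bus: none
[9] P3: load  L4 | P0:S(89), P1:S(89), P2:S(89), P3:S(89) | bus: BusRd
[10] P1: store L4 := 94 | P0:I, P1:M(94), P2:I, P3:I | bus: BusRdX
[11] P1: load  L1 | P0:I, P1:S(50), P2:I, P3:I | bus: BusRd
[12] P3: store L3 := 5 | P0:I, P1:I, P2:I, P3:M(5) | bus: BusRdX
[13] P0: load  L5 | P0:S(0), P1:I, P2:I, P3:I | bus: BusRd
[14] P3: store L4 := 51 | P0:I, P1:I, P2:I, P3:M(51) | bus: BusRdX,Flush
[15] P3: load  L2 | P0:I, P1:I, P2:I, P3:S(30) | bus: BusRd
[16] P2: load  L3 | P0:I, P1:I, P2:S(5), P3:S(5) | bus: BusRd,Flush
[17] P3: load  L4 | P0:I, P1:I, P2:I, P3:M(51) | bus: none
[18] P3: store L1 := 50 | P0:I, P1:I, P2:I, P3:M(50) | bus: BusRdX
[19] P2: store L4 := 23 | P0:I, P1:I, P2:M(23), P3:I | bus: BusRdX,Flush
[20] P2: store L1 := 80 | P0:I, P1:I, P2:M(80), P3:I | bus: BusRdX,Flush
[21] P1: store L4 := 82 | P0:I, P1:M(82), P2:I, P3:I | bus: BusRdX,Flush
[22] P2: store L4 := 60 | P0:I, P1:I, P2:M(60), P3:I | bus: BusRdX,Flush
[23] P3: load  L2 | P0:I, P1:I, P2:I, P3:S(30) | bus: none
[24] P1: store L0 := 49 | P0:I, P1:M(49), P2:I, P3:I | bus: BusRdX
[25] P3: store L3 := 4 | P0:I, P1:I, P2:I, P3:M(4) | bus: BusRdX
[26] P3: store L3 := 85 | P0:I, P1:I, P2:I, P3:M(85) | bus: none
[27] P2: store L4 := 70 | P0:I, P1:I, P2:M(70), P3:I | bus: none
[28] P3: store L4 := 79 | P0:I, P1:I, P2:I, P3:M(79) | bus: BusRdX,Flush
[29] P0: store L0 := 45 | P0:M(45), P1:I, P2:I, P3:I | bus: BusRdX,Flush
[30] P0: load  L4 | P0:S(79), P1:I, P2:I, P3:S(79) | bus: BusRd,Flush

invalidations = 1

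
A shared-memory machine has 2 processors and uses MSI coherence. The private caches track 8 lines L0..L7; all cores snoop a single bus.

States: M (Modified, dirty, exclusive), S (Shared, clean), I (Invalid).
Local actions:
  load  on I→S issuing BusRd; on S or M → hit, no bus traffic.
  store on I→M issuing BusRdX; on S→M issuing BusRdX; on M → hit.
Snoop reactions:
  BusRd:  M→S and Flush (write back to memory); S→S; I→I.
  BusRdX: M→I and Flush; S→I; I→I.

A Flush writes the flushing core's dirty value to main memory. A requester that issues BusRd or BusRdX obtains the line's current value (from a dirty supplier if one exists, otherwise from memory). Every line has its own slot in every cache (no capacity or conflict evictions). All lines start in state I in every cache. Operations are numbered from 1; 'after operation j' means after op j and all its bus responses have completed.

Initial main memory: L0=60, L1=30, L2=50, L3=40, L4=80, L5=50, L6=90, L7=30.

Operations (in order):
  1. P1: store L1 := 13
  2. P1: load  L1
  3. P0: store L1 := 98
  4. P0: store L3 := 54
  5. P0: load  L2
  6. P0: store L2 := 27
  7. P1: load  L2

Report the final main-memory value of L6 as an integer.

memory[L6] = 90

  op1 P1: store L1 := 13 → I/M on L1; bus BusRdX; mem=30
  op2 P1: load  L1 → I/M on L1; bus (none); mem=30
  op3 P0: store L1 := 98 → M/I on L1; bus BusRdX Flush; mem=13
  op4 P0: store L3 := 54 → M/I on L3; bus BusRdX; mem=40
  op5 P0: load  L2 → S/I on L2; bus BusRd; mem=50
  op6 P0: store L2 := 27 → M/I on L2; bus BusRdX; mem=50
  op7 P1: load  L2 → S/S on L2; bus BusRd Flush; mem=27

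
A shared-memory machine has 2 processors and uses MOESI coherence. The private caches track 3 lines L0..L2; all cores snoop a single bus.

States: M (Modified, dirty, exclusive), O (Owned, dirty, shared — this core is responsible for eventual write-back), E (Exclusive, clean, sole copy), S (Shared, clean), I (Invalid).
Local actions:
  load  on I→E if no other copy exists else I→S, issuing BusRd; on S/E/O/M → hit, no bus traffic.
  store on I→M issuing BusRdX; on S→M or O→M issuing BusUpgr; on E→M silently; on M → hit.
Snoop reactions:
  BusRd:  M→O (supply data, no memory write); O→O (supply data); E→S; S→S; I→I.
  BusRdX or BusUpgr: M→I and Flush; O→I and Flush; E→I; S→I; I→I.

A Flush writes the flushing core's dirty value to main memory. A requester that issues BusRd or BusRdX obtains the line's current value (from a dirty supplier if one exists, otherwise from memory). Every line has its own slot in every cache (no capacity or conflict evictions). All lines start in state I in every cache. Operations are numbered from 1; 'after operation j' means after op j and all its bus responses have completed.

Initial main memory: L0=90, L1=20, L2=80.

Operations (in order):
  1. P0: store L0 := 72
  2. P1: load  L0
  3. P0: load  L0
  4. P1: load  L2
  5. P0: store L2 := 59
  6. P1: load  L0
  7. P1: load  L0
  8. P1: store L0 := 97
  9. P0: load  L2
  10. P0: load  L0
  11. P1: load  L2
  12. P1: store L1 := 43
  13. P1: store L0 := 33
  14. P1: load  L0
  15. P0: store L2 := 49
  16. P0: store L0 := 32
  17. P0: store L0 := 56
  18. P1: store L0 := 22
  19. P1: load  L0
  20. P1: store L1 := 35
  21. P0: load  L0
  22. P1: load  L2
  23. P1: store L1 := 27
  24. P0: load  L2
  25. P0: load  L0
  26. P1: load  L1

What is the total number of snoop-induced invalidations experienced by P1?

invalidations = 3

1. P0: store L0 := 72  bus=[BusRdX]  L0: P0=M P1=I  mem[L0]=90
2. P1: load  L0  bus=[BusRd]  L0: P0=O P1=S  mem[L0]=90
3. P0: load  L0  bus=[-]  L0: P0=O P1=S  mem[L0]=90
4. P1: load  L2  bus=[BusRd]  L2: P0=I P1=E  mem[L2]=80
5. P0: store L2 := 59  bus=[BusRdX]  L2: P0=M P1=I  mem[L2]=80
6. P1: load  L0  bus=[-]  L0: P0=O P1=S  mem[L0]=90
7. P1: load  L0  bus=[-]  L0: P0=O P1=S  mem[L0]=90
8. P1: store L0 := 97  bus=[BusUpgr,Flush]  L0: P0=I P1=M  mem[L0]=72
9. P0: load  L2  bus=[-]  L2: P0=M P1=I  mem[L2]=80
10. P0: load  L0  bus=[BusRd]  L0: P0=S P1=O  mem[L0]=72
11. P1: load  L2  bus=[BusRd]  L2: P0=O P1=S  mem[L2]=80
12. P1: store L1 := 43  bus=[BusRdX]  L1: P0=I P1=M  mem[L1]=20
13. P1: store L0 := 33  bus=[BusUpgr]  L0: P0=I P1=M  mem[L0]=72
14. P1: load  L0  bus=[-]  L0: P0=I P1=M  mem[L0]=72
15. P0: store L2 := 49  bus=[BusUpgr]  L2: P0=M P1=I  mem[L2]=80
16. P0: store L0 := 32  bus=[BusRdX,Flush]  L0: P0=M P1=I  mem[L0]=33
17. P0: store L0 := 56  bus=[-]  L0: P0=M P1=I  mem[L0]=33
18. P1: store L0 := 22  bus=[BusRdX,Flush]  L0: P0=I P1=M  mem[L0]=56
19. P1: load  L0  bus=[-]  L0: P0=I P1=M  mem[L0]=56
20. P1: store L1 := 35  bus=[-]  L1: P0=I P1=M  mem[L1]=20
21. P0: load  L0  bus=[BusRd]  L0: P0=S P1=O  mem[L0]=56
22. P1: load  L2  bus=[BusRd]  L2: P0=O P1=S  mem[L2]=80
23. P1: store L1 := 27  bus=[-]  L1: P0=I P1=M  mem[L1]=20
24. P0: load  L2  bus=[-]  L2: P0=O P1=S  mem[L2]=80
25. P0: load  L0  bus=[-]  L0: P0=S P1=O  mem[L0]=56
26. P1: load  L1  bus=[-]  L1: P0=I P1=M  mem[L1]=20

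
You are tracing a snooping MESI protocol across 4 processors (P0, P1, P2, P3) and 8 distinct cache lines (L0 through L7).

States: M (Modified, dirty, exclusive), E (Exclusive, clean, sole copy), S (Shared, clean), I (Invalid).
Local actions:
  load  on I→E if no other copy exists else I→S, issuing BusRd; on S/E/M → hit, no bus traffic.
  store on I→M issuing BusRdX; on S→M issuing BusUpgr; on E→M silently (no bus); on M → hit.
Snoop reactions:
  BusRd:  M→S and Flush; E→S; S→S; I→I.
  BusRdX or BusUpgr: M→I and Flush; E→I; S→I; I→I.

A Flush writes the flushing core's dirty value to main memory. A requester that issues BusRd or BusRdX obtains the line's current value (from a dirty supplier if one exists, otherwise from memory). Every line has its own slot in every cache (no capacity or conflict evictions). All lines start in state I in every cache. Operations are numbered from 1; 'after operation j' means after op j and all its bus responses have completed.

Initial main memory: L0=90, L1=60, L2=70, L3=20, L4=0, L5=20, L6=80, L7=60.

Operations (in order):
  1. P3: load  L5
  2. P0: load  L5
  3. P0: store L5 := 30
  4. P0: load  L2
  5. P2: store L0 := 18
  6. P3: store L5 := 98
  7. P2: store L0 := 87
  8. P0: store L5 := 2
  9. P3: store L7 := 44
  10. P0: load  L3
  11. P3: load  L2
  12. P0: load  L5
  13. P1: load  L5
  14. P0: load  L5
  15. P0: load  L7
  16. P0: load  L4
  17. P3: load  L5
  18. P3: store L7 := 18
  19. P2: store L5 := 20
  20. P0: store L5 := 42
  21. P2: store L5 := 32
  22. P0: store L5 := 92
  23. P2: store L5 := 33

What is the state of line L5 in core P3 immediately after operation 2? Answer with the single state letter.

  op1 P3: load  L5 → I/I/I/E on L5; bus BusRd; mem=20
  op2 P0: load  L5 → S/I/I/S on L5; bus BusRd; mem=20
  op3 P0: store L5 := 30 → M/I/I/I on L5; bus BusUpgr; mem=20
  op4 P0: load  L2 → E/I/I/I on L2; bus BusRd; mem=70
  op5 P2: store L0 := 18 → I/I/M/I on L0; bus BusRdX; mem=90
  op6 P3: store L5 := 98 → I/I/I/M on L5; bus BusRdX Flush; mem=30
  op7 P2: store L0 := 87 → I/I/M/I on L0; bus (none); mem=90
  op8 P0: store L5 := 2 → M/I/I/I on L5; bus BusRdX Flush; mem=98
  op9 P3: store L7 := 44 → I/I/I/M on L7; bus BusRdX; mem=60
  op10 P0: load  L3 → E/I/I/I on L3; bus BusRd; mem=20
  op11 P3: load  L2 → S/I/I/S on L2; bus BusRd; mem=70
  op12 P0: load  L5 → M/I/I/I on L5; bus (none); mem=98
  op13 P1: load  L5 → S/S/I/I on L5; bus BusRd Flush; mem=2
  op14 P0: load  L5 → S/S/I/I on L5; bus (none); mem=2
  op15 P0: load  L7 → S/I/I/S on L7; bus BusRd Flush; mem=44
  op16 P0: load  L4 → E/I/I/I on L4; bus BusRd; mem=0
  op17 P3: load  L5 → S/S/I/S on L5; bus BusRd; mem=2
  op18 P3: store L7 := 18 → I/I/I/M on L7; bus BusUpgr; mem=44
  op19 P2: store L5 := 20 → I/I/M/I on L5; bus BusRdX; mem=2
  op20 P0: store L5 := 42 → M/I/I/I on L5; bus BusRdX Flush; mem=20
  op21 P2: store L5 := 32 → I/I/M/I on L5; bus BusRdX Flush; mem=42
  op22 P0: store L5 := 92 → M/I/I/I on L5; bus BusRdX Flush; mem=32
  op23 P2: store L5 := 33 → I/I/M/I on L5; bus BusRdX Flush; mem=92

state = S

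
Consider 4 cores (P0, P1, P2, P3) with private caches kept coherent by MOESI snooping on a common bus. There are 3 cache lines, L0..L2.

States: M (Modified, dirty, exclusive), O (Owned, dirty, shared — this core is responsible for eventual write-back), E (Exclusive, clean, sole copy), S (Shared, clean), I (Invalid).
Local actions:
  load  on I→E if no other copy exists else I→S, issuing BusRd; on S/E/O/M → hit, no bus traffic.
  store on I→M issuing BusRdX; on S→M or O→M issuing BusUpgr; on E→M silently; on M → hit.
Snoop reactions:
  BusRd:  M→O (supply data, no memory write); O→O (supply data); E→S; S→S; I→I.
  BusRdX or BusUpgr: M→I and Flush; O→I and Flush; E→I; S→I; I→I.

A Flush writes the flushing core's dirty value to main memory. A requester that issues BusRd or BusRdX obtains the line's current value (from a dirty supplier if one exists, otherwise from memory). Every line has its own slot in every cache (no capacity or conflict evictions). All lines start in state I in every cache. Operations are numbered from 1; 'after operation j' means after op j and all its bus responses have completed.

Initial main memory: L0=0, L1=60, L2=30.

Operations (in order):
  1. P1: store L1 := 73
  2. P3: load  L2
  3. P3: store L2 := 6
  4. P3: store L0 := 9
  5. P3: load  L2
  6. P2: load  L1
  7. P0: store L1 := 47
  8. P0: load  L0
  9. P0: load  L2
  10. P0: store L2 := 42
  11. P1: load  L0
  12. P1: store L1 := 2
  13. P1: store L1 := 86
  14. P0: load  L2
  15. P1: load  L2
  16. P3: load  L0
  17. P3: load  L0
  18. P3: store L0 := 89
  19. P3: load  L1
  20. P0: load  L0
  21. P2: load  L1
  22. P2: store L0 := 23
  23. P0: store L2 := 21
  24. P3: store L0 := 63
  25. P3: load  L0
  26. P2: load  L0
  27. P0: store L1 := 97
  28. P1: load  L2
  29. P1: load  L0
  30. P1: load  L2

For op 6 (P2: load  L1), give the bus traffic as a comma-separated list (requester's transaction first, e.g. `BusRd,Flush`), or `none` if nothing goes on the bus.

bus = BusRd

step 1: P1: store L1 := 73  ⟶  IMII  (L1)  txn=BusRdX  M[L1]=60
step 2: P3: load  L2  ⟶  IIIE  (L2)  txn=BusRd  M[L2]=30
step 3: P3: store L2 := 6  ⟶  IIIM  (L2)  txn=∅  M[L2]=30
step 4: P3: store L0 := 9  ⟶  IIIM  (L0)  txn=BusRdX  M[L0]=0
step 5: P3: load  L2  ⟶  IIIM  (L2)  txn=∅  M[L2]=30
step 6: P2: load  L1  ⟶  IOSI  (L1)  txn=BusRd  M[L1]=60
step 7: P0: store L1 := 47  ⟶  MIII  (L1)  txn=BusRdX+Flush  M[L1]=73
step 8: P0: load  L0  ⟶  SIIO  (L0)  txn=BusRd  M[L0]=0
step 9: P0: load  L2  ⟶  SIIO  (L2)  txn=BusRd  M[L2]=30
step 10: P0: store L2 := 42  ⟶  MIII  (L2)  txn=BusUpgr+Flush  M[L2]=6
step 11: P1: load  L0  ⟶  SSIO  (L0)  txn=BusRd  M[L0]=0
step 12: P1: store L1 := 2  ⟶  IMII  (L1)  txn=BusRdX+Flush  M[L1]=47
step 13: P1: store L1 := 86  ⟶  IMII  (L1)  txn=∅  M[L1]=47
step 14: P0: load  L2  ⟶  MIII  (L2)  txn=∅  M[L2]=6
step 15: P1: load  L2  ⟶  OSII  (L2)  txn=BusRd  M[L2]=6
step 16: P3: load  L0  ⟶  SSIO  (L0)  txn=∅  M[L0]=0
step 17: P3: load  L0  ⟶  SSIO  (L0)  txn=∅  M[L0]=0
step 18: P3: store L0 := 89  ⟶  IIIM  (L0)  txn=BusUpgr  M[L0]=0
step 19: P3: load  L1  ⟶  IOIS  (L1)  txn=BusRd  M[L1]=47
step 20: P0: load  L0  ⟶  SIIO  (L0)  txn=BusRd  M[L0]=0
step 21: P2: load  L1  ⟶  IOSS  (L1)  txn=BusRd  M[L1]=47
step 22: P2: store L0 := 23  ⟶  IIMI  (L0)  txn=BusRdX+Flush  M[L0]=89
step 23: P0: store L2 := 21  ⟶  MIII  (L2)  txn=BusUpgr  M[L2]=6
step 24: P3: store L0 := 63  ⟶  IIIM  (L0)  txn=BusRdX+Flush  M[L0]=23
step 25: P3: load  L0  ⟶  IIIM  (L0)  txn=∅  M[L0]=23
step 26: P2: load  L0  ⟶  IISO  (L0)  txn=BusRd  M[L0]=23
step 27: P0: store L1 := 97  ⟶  MIII  (L1)  txn=BusRdX+Flush  M[L1]=86
step 28: P1: load  L2  ⟶  OSII  (L2)  txn=BusRd  M[L2]=6
step 29: P1: load  L0  ⟶  ISSO  (L0)  txn=BusRd  M[L0]=23
step 30: P1: load  L2  ⟶  OSII  (L2)  txn=∅  M[L2]=6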